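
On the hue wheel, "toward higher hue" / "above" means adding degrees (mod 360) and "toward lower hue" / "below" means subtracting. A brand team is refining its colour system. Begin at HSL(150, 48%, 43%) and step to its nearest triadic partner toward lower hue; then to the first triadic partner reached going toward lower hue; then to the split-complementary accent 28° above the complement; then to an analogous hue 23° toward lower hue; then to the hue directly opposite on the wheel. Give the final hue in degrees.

275°

−120° (triadic ↓): 150 − 120 = 30°
−120° (triadic ↓): 30 − 120 = -90 → -90 + 360 = 270°
+208° (split-comp 28° ↑): 270 + 208 = 478 → 478 − 360 = 118°
−23° (analog 23° ↓): 118 − 23 = 95°
+180° (complement): 95 + 180 = 275°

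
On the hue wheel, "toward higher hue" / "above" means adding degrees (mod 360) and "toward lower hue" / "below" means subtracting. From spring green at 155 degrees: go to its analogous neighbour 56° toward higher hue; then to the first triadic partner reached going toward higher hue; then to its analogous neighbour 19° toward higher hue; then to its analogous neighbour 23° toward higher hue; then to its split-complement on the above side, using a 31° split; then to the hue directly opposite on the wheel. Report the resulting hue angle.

155 + 56 = 211°   (analog 56° ↑)
211 + 120 = 331°   (triadic ↑)
331 + 19 = 350°   (analog 19° ↑)
350 + 23 = 373 → 373 − 360 = 13°   (analog 23° ↑)
13 + 211 = 224°   (split-comp 31° ↑)
224 + 180 = 404 → 404 − 360 = 44°   (complement)

44°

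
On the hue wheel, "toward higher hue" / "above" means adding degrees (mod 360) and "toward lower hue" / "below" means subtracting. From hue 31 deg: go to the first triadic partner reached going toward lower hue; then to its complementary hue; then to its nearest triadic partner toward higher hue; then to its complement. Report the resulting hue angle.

31 − 120 = -89 → -89 + 360 = 271°   (triadic ↓)
271 + 180 = 451 → 451 − 360 = 91°   (complement)
91 + 120 = 211°   (triadic ↑)
211 + 180 = 391 → 391 − 360 = 31°   (complement)

31°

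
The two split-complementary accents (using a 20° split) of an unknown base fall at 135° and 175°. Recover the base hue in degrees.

The accents sit 20° either side of the complement, so the complement is their short-arc midpoint on the wheel.
Short-arc midpoint of 135° and 175°: 155°.
Base is 180° from the complement: 155 − 180 = -25 → -25 + 360 = 335°

335°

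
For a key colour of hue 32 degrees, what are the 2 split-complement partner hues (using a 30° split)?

182° and 242°

Split-complementary hues sit 30° either side of the complement.
Complement of 32 degrees: 32 + 180 = 212°
212 − 30 = 182°
212 + 30 = 242°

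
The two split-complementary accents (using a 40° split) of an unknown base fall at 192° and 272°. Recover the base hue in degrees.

The accents sit 40° either side of the complement, so the complement is their short-arc midpoint on the wheel.
Short-arc midpoint of 192° and 272°: 232°.
Base is 180° from the complement: 232 − 180 = 52°

52°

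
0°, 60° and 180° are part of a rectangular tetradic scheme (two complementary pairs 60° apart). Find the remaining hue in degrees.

A rectangular tetradic uses two complementary pairs 60° apart: offsets 0°, 60°, 180°, 240°.
Among {0°, 60°, 180°}, 180° and 0° are a 180° pair.
The remaining hue 60° needs its own complement: 60 + 180 = 240°

240°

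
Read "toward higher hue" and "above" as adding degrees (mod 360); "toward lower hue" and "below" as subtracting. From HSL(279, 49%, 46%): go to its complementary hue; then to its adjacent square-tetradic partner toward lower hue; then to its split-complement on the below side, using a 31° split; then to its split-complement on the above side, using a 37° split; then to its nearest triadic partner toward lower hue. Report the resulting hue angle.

255°

279 + 180 = 459 → 459 − 360 = 99°   (complement)
99 − 90 = 9°   (square ↓)
9 + 149 = 158°   (split-comp 31° ↓)
158 + 217 = 375 → 375 − 360 = 15°   (split-comp 37° ↑)
15 − 120 = -105 → -105 + 360 = 255°   (triadic ↓)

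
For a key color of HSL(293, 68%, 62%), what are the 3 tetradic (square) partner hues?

A square tetradic scheme places four hues every 90°.
293 + 90 = 383 → 383 − 360 = 23°
293 + 180 = 473 → 473 − 360 = 113°
293 + 270 = 563 → 563 − 360 = 203°

23°, 113°, and 203°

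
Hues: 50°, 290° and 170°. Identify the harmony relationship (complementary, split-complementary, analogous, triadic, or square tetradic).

triadic

Sort the hues: 50°, 170°, 290°.
Successive gaps around the wheel: 120°, 120°, 120°.
Three hues equally spaced 120° apart form a triad.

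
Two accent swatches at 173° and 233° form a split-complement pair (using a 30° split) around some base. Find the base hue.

The accents sit 30° either side of the complement, so the complement is their short-arc midpoint on the wheel.
Short-arc midpoint of 173° and 233°: 203°.
Base is 180° from the complement: 203 − 180 = 23°

23°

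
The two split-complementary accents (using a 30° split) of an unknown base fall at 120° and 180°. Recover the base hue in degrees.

330°

The accents sit 30° either side of the complement, so the complement is their short-arc midpoint on the wheel.
Short-arc midpoint of 120° and 180°: 150°.
Base is 180° from the complement: 150 − 180 = -30 → -30 + 360 = 330°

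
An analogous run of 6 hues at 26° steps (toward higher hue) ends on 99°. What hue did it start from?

329°

5 steps of 26° (toward higher hue) give a net shift of +130°.
Start = end − shift: 99 − 130 = -31 → -31 + 360 = 329°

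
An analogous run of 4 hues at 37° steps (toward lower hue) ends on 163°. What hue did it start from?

3 steps of 37° (toward lower hue) give a net shift of −111°.
Start = end − shift: 163 + 111 = 274°

274°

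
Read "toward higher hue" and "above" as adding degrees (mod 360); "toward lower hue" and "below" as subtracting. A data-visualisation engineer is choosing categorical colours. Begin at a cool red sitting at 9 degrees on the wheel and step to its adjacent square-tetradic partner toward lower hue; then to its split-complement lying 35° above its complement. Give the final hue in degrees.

134°

9 − 90 = -81 → -81 + 360 = 279°   (square ↓)
279 + 215 = 494 → 494 − 360 = 134°   (split-comp 35° ↑)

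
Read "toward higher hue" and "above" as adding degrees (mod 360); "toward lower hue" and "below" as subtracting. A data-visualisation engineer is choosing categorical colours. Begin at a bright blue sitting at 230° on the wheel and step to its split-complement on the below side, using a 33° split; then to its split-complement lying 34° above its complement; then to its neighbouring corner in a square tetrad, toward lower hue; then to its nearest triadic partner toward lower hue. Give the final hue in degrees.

21°

230 + 147 = 377 → 377 − 360 = 17°   (split-comp 33° ↓)
17 + 214 = 231°   (split-comp 34° ↑)
231 − 90 = 141°   (square ↓)
141 − 120 = 21°   (triadic ↓)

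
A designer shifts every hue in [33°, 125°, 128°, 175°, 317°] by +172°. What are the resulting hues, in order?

205°, 297°, 300°, 347°, 129°

33 + 172 = 205°
125 + 172 = 297°
128 + 172 = 300°
175 + 172 = 347°
317 + 172 = 489 → 489 − 360 = 129°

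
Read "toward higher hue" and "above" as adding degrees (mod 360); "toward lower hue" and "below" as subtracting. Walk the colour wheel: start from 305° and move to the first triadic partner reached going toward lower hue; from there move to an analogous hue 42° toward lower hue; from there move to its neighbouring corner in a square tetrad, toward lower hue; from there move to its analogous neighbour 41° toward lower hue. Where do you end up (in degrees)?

12°

305 − 120 = 185°   (triadic ↓)
185 − 42 = 143°   (analog 42° ↓)
143 − 90 = 53°   (square ↓)
53 − 41 = 12°   (analog 41° ↓)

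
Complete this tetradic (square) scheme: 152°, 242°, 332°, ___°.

62°

A square tetradic scheme places four hues every 90°.
The full set through 152° is {62°, 152°, 242°, 332°}.
Given {152°, 242°, 332°}, the missing hue is 62°.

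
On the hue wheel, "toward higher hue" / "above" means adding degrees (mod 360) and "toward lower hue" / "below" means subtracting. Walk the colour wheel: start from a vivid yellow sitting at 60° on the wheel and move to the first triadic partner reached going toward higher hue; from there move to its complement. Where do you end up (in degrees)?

60 + 120 = 180°   (triadic ↑)
180 + 180 = 360 → 360 − 360 = 0°   (complement)

0°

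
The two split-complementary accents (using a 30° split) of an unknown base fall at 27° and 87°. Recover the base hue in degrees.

The accents sit 30° either side of the complement, so the complement is their short-arc midpoint on the wheel.
Short-arc midpoint of 27° and 87°: 57°.
Base is 180° from the complement: 57 − 180 = -123 → -123 + 360 = 237°

237°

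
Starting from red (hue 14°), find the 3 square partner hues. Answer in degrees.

104°, 194°, and 284°

A square tetradic scheme places four hues every 90°.
14 + 90 = 104°
14 + 180 = 194°
14 + 270 = 284°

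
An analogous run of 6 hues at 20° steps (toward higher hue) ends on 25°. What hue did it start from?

5 steps of 20° (toward higher hue) give a net shift of +100°.
Start = end − shift: 25 − 100 = -75 → -75 + 360 = 285°

285°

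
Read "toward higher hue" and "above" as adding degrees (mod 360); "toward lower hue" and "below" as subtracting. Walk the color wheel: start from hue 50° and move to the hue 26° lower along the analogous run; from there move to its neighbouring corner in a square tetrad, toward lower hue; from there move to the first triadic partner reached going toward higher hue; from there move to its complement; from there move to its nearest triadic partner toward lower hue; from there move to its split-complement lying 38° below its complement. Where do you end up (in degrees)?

256°

analog 26° ↓ −26°: 50 − 26 = 24°
square ↓ −90°: 24 − 90 = -66 → -66 + 360 = 294°
triadic ↑ +120°: 294 + 120 = 414 → 414 − 360 = 54°
complement +180°: 54 + 180 = 234°
triadic ↓ −120°: 234 − 120 = 114°
split-comp 38° ↓ +142°: 114 + 142 = 256°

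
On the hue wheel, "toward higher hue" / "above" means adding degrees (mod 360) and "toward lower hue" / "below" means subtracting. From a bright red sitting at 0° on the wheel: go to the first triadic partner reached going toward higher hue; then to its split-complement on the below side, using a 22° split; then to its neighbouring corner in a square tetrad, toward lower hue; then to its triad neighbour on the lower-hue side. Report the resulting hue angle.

68°

+120° (triadic ↑): 0 + 120 = 120°
+158° (split-comp 22° ↓): 120 + 158 = 278°
−90° (square ↓): 278 − 90 = 188°
−120° (triadic ↓): 188 − 120 = 68°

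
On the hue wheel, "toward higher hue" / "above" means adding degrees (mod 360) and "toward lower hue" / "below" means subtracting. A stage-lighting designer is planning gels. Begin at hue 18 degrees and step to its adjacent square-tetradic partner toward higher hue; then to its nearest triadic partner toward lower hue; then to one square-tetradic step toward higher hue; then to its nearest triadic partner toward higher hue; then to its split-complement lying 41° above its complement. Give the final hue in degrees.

59°

18 + 90 = 108°   (square ↑)
108 − 120 = -12 → -12 + 360 = 348°   (triadic ↓)
348 + 90 = 438 → 438 − 360 = 78°   (square ↑)
78 + 120 = 198°   (triadic ↑)
198 + 221 = 419 → 419 − 360 = 59°   (split-comp 41° ↑)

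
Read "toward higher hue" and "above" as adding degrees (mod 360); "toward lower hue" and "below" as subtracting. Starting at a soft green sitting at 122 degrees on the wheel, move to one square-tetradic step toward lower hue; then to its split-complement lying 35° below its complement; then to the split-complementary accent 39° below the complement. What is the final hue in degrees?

318°

−90° (square ↓): 122 − 90 = 32°
+145° (split-comp 35° ↓): 32 + 145 = 177°
+141° (split-comp 39° ↓): 177 + 141 = 318°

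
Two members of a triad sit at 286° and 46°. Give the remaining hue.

A triad spaces three hues 120° apart.
The full set is {46°, 166°, 286°}.

166°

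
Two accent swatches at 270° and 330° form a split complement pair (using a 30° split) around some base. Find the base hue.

120°

The accents sit 30° either side of the complement, so the complement is their short-arc midpoint on the wheel.
Short-arc midpoint of 270° and 330°: 300°.
Base is 180° from the complement: 300 − 180 = 120°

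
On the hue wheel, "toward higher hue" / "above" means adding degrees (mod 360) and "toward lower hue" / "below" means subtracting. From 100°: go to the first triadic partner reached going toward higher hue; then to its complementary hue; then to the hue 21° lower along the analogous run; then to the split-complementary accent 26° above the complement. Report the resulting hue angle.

100 + 120 = 220°   (triadic ↑)
220 + 180 = 400 → 400 − 360 = 40°   (complement)
40 − 21 = 19°   (analog 21° ↓)
19 + 206 = 225°   (split-comp 26° ↑)

225°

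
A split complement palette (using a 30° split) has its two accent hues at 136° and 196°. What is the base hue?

346°

The accents sit 30° either side of the complement, so the complement is their short-arc midpoint on the wheel.
Short-arc midpoint of 136° and 196°: 166°.
Base is 180° from the complement: 166 − 180 = -14 → -14 + 360 = 346°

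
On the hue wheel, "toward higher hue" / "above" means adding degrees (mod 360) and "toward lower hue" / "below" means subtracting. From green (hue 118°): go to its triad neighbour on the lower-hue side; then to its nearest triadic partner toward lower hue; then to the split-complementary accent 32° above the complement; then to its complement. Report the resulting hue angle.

−120° (triadic ↓): 118 − 120 = -2 → -2 + 360 = 358°
−120° (triadic ↓): 358 − 120 = 238°
+212° (split-comp 32° ↑): 238 + 212 = 450 → 450 − 360 = 90°
+180° (complement): 90 + 180 = 270°

270°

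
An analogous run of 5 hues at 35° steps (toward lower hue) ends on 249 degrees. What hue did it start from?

4 steps of 35° (toward lower hue) give a net shift of −140°.
Start = end − shift: 249 + 140 = 389 → 389 − 360 = 29°

29°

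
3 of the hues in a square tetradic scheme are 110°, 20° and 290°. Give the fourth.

200°

A square tetradic scheme places four hues every 90°.
The full set through 20° is {20°, 110°, 200°, 290°}.
Given {20°, 110°, 290°}, the missing hue is 200°.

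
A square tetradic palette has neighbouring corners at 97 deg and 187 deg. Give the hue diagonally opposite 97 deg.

277°

A square tetradic scheme places four hues 90° apart; opposite corners are 180° apart.
97 + 180 = 277°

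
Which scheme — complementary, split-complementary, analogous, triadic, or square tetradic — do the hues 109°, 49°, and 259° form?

Sort the hues: 49°, 109°, 259°.
Successive gaps around the wheel: 60°, 150°, 150°.
Two 150° gaps and one 60° gap — a base hue opposite a pair of accents 30° either side of its complement — is the split-complementary pattern.

split-complementary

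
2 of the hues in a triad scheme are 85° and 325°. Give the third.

205°

A triad places three hues 120° apart.
The full set through 85° is {85°, 205°, 325°}.
Given {85°, 325°}, the missing hue is 205°.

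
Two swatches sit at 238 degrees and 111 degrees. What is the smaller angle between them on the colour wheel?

|238 − 111| = 127.
127 ≤ 180, so the shorter arc is 127°.

127°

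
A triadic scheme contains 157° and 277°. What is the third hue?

A triad spaces three hues 120° apart.
The full set is {37°, 157°, 277°}.

37°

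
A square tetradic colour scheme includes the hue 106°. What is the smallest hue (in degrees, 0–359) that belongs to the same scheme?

A square tetradic scheme places four hues every 90°.
The full set through 106° is {16°, 106°, 196°, 286°}.

16°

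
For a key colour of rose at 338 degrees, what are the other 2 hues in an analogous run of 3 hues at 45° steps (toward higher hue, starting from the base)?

23° and 68°

Analogous hues sit every 45° along the wheel.
338 + 45 = 383 → 383 − 360 = 23°
338 + 90 = 428 → 428 − 360 = 68°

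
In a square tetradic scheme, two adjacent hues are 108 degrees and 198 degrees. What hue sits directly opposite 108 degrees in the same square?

A square tetradic scheme places four hues 90° apart; opposite corners are 180° apart.
108 + 180 = 288°

288°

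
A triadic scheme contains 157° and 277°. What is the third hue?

37°

A triad spaces three hues 120° apart.
The full set is {37°, 157°, 277°}.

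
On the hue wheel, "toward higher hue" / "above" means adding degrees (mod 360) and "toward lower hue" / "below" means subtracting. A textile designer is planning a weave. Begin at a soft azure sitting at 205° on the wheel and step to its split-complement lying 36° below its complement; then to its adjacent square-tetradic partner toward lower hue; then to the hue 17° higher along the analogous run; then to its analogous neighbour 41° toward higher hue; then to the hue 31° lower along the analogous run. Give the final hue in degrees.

205 + 144 = 349°   (split-comp 36° ↓)
349 − 90 = 259°   (square ↓)
259 + 17 = 276°   (analog 17° ↑)
276 + 41 = 317°   (analog 41° ↑)
317 − 31 = 286°   (analog 31° ↓)

286°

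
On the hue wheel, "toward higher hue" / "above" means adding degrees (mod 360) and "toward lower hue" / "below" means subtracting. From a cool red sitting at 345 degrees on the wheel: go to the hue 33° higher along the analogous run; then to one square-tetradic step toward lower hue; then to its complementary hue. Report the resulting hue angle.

345 + 33 = 378 → 378 − 360 = 18°   (analog 33° ↑)
18 − 90 = -72 → -72 + 360 = 288°   (square ↓)
288 + 180 = 468 → 468 − 360 = 108°   (complement)

108°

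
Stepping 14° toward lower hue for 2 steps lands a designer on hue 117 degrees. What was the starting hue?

2 steps of 14° (toward lower hue) give a net shift of −28°.
Start = end − shift: 117 + 28 = 145°

145°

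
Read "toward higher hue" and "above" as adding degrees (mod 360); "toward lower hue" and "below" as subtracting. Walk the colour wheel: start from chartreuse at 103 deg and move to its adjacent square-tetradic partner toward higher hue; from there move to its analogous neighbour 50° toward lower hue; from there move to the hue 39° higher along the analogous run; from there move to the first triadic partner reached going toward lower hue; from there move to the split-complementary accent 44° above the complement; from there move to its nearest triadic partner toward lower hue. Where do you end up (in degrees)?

166°

square ↑ +90°: 103 + 90 = 193°
analog 50° ↓ −50°: 193 − 50 = 143°
analog 39° ↑ +39°: 143 + 39 = 182°
triadic ↓ −120°: 182 − 120 = 62°
split-comp 44° ↑ +224°: 62 + 224 = 286°
triadic ↓ −120°: 286 − 120 = 166°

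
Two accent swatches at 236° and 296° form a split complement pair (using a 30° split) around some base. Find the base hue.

The accents sit 30° either side of the complement, so the complement is their short-arc midpoint on the wheel.
Short-arc midpoint of 236° and 296°: 266°.
Base is 180° from the complement: 266 − 180 = 86°

86°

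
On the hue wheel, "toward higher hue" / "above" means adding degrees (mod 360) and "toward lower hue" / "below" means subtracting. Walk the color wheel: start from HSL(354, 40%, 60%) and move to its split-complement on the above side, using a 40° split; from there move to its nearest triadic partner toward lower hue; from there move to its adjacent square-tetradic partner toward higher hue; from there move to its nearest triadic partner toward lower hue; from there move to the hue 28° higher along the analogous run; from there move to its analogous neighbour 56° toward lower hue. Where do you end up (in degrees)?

36°

+220° (split-comp 40° ↑): 354 + 220 = 574 → 574 − 360 = 214°
−120° (triadic ↓): 214 − 120 = 94°
+90° (square ↑): 94 + 90 = 184°
−120° (triadic ↓): 184 − 120 = 64°
+28° (analog 28° ↑): 64 + 28 = 92°
−56° (analog 56° ↓): 92 − 56 = 36°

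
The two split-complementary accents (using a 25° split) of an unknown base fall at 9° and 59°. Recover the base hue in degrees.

214°

The accents sit 25° either side of the complement, so the complement is their short-arc midpoint on the wheel.
Short-arc midpoint of 9° and 59°: 34°.
Base is 180° from the complement: 34 − 180 = -146 → -146 + 360 = 214°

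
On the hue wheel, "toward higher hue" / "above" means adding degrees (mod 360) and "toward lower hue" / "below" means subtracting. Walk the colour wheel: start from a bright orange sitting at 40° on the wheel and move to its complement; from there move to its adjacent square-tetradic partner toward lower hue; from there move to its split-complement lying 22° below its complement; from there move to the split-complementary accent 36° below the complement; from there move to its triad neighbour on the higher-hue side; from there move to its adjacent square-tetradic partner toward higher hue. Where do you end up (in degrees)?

282°

+180° (complement): 40 + 180 = 220°
−90° (square ↓): 220 − 90 = 130°
+158° (split-comp 22° ↓): 130 + 158 = 288°
+144° (split-comp 36° ↓): 288 + 144 = 432 → 432 − 360 = 72°
+120° (triadic ↑): 72 + 120 = 192°
+90° (square ↑): 192 + 90 = 282°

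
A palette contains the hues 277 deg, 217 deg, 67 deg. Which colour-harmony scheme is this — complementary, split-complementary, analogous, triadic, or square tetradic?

Sort the hues: 67°, 217°, 277°.
Successive gaps around the wheel: 150°, 60°, 150°.
Two 150° gaps and one 60° gap — a base hue opposite a pair of accents 30° either side of its complement — is the split-complementary pattern.

split-complementary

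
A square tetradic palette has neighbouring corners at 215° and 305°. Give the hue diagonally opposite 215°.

A square tetradic scheme places four hues 90° apart; opposite corners are 180° apart.
215 + 180 = 395 → 395 − 360 = 35°

35°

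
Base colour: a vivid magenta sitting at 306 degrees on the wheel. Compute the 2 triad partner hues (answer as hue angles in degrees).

66° and 186°

A triad places three hues 120° apart.
306 + 120 = 426 → 426 − 360 = 66°
306 + 240 = 546 → 546 − 360 = 186°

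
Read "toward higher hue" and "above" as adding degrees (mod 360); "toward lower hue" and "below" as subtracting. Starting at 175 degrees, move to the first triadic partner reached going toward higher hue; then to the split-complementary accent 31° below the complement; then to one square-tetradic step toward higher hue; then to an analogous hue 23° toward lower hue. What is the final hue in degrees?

151°

175 + 120 = 295°   (triadic ↑)
295 + 149 = 444 → 444 − 360 = 84°   (split-comp 31° ↓)
84 + 90 = 174°   (square ↑)
174 − 23 = 151°   (analog 23° ↓)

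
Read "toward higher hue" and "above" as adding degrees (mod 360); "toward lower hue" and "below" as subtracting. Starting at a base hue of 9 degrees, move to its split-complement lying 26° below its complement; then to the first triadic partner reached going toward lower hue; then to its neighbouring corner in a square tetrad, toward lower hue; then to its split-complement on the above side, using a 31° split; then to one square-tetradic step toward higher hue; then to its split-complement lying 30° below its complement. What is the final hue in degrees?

44°

9 + 154 = 163°   (split-comp 26° ↓)
163 − 120 = 43°   (triadic ↓)
43 − 90 = -47 → -47 + 360 = 313°   (square ↓)
313 + 211 = 524 → 524 − 360 = 164°   (split-comp 31° ↑)
164 + 90 = 254°   (square ↑)
254 + 150 = 404 → 404 − 360 = 44°   (split-comp 30° ↓)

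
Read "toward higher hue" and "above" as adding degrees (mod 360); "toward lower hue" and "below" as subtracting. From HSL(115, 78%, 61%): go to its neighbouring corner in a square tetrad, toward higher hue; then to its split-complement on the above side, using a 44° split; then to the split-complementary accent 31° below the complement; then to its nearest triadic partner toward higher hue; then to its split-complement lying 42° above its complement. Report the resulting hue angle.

200°

square ↑ +90°: 115 + 90 = 205°
split-comp 44° ↑ +224°: 205 + 224 = 429 → 429 − 360 = 69°
split-comp 31° ↓ +149°: 69 + 149 = 218°
triadic ↑ +120°: 218 + 120 = 338°
split-comp 42° ↑ +222°: 338 + 222 = 560 → 560 − 360 = 200°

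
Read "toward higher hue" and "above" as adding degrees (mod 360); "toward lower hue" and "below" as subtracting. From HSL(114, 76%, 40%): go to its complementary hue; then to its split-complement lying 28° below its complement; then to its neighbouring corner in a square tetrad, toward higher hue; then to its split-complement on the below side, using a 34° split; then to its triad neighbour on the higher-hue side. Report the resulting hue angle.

114 + 180 = 294°   (complement)
294 + 152 = 446 → 446 − 360 = 86°   (split-comp 28° ↓)
86 + 90 = 176°   (square ↑)
176 + 146 = 322°   (split-comp 34° ↓)
322 + 120 = 442 → 442 − 360 = 82°   (triadic ↑)

82°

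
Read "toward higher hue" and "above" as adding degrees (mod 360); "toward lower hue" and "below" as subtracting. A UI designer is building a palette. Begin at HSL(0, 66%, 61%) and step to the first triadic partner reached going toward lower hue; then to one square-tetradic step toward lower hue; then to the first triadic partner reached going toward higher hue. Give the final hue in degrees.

270°

−120° (triadic ↓): 0 − 120 = -120 → -120 + 360 = 240°
−90° (square ↓): 240 − 90 = 150°
+120° (triadic ↑): 150 + 120 = 270°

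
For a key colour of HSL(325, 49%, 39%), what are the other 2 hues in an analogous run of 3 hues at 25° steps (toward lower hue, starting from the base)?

300° and 275°

325 − 25 = 300°
325 − 50 = 275°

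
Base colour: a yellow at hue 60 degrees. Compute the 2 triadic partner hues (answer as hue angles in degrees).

A triad places three hues 120° apart.
60 + 120 = 180°
60 + 240 = 300°

180° and 300°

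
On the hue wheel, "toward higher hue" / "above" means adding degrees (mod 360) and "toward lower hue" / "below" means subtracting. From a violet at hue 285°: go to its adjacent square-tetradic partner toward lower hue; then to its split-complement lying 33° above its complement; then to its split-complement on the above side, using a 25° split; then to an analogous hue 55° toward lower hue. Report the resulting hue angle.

198°

−90° (square ↓): 285 − 90 = 195°
+213° (split-comp 33° ↑): 195 + 213 = 408 → 408 − 360 = 48°
+205° (split-comp 25° ↑): 48 + 205 = 253°
−55° (analog 55° ↓): 253 − 55 = 198°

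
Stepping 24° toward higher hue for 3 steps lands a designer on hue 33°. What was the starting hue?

3 steps of 24° (toward higher hue) give a net shift of +72°.
Start = end − shift: 33 − 72 = -39 → -39 + 360 = 321°

321°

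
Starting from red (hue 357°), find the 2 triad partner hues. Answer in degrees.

117° and 237°

A triad places three hues 120° apart.
357 + 120 = 477 → 477 − 360 = 117°
357 + 240 = 597 → 597 − 360 = 237°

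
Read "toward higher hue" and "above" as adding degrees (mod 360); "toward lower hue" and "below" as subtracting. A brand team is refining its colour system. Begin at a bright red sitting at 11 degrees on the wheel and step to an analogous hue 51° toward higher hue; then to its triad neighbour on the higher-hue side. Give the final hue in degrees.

182°

analog 51° ↑ +51°: 11 + 51 = 62°
triadic ↑ +120°: 62 + 120 = 182°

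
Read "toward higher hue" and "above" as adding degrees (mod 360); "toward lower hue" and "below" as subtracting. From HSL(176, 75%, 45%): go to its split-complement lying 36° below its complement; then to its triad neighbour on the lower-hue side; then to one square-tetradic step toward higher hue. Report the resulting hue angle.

290°

split-comp 36° ↓ +144°: 176 + 144 = 320°
triadic ↓ −120°: 320 − 120 = 200°
square ↑ +90°: 200 + 90 = 290°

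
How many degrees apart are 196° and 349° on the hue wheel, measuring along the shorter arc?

|196 − 349| = 153.
153 ≤ 180, so the shorter arc is 153°.

153°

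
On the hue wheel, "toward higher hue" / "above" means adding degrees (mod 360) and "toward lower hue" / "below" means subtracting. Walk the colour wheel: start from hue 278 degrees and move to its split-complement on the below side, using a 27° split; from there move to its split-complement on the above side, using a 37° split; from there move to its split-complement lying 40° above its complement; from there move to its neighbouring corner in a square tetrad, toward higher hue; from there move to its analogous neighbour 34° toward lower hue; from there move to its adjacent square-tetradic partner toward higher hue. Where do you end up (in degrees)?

294°

+153° (split-comp 27° ↓): 278 + 153 = 431 → 431 − 360 = 71°
+217° (split-comp 37° ↑): 71 + 217 = 288°
+220° (split-comp 40° ↑): 288 + 220 = 508 → 508 − 360 = 148°
+90° (square ↑): 148 + 90 = 238°
−34° (analog 34° ↓): 238 − 34 = 204°
+90° (square ↑): 204 + 90 = 294°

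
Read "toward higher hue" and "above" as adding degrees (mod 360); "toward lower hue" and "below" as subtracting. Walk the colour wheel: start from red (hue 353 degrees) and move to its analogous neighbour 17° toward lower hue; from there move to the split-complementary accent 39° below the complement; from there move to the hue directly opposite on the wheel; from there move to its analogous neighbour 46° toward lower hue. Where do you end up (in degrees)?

251°

353 − 17 = 336°   (analog 17° ↓)
336 + 141 = 477 → 477 − 360 = 117°   (split-comp 39° ↓)
117 + 180 = 297°   (complement)
297 − 46 = 251°   (analog 46° ↓)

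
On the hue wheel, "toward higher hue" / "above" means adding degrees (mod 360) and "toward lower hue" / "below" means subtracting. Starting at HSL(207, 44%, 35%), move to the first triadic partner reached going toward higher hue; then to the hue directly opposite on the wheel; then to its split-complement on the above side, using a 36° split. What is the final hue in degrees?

3°

207 + 120 = 327°   (triadic ↑)
327 + 180 = 507 → 507 − 360 = 147°   (complement)
147 + 216 = 363 → 363 − 360 = 3°   (split-comp 36° ↑)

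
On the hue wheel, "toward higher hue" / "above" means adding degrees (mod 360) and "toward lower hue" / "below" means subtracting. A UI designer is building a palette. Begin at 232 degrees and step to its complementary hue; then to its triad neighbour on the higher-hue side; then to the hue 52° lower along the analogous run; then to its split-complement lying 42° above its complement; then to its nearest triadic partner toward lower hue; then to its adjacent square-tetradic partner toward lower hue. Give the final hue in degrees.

232 + 180 = 412 → 412 − 360 = 52°   (complement)
52 + 120 = 172°   (triadic ↑)
172 − 52 = 120°   (analog 52° ↓)
120 + 222 = 342°   (split-comp 42° ↑)
342 − 120 = 222°   (triadic ↓)
222 − 90 = 132°   (square ↓)

132°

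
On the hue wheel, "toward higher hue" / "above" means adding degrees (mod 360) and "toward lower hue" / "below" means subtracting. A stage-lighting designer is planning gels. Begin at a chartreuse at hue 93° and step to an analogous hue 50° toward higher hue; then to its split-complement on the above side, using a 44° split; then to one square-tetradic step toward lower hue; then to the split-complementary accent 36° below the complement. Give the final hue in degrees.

61°

+50° (analog 50° ↑): 93 + 50 = 143°
+224° (split-comp 44° ↑): 143 + 224 = 367 → 367 − 360 = 7°
−90° (square ↓): 7 − 90 = -83 → -83 + 360 = 277°
+144° (split-comp 36° ↓): 277 + 144 = 421 → 421 − 360 = 61°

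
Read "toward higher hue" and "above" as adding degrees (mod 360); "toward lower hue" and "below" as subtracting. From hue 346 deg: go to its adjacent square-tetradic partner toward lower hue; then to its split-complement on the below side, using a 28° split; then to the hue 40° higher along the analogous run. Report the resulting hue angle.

88°

−90° (square ↓): 346 − 90 = 256°
+152° (split-comp 28° ↓): 256 + 152 = 408 → 408 − 360 = 48°
+40° (analog 40° ↑): 48 + 40 = 88°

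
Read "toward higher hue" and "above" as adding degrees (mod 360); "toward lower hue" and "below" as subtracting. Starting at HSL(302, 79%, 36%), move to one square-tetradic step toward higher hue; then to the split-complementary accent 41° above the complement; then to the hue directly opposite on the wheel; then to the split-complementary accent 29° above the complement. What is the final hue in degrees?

square ↑ +90°: 302 + 90 = 392 → 392 − 360 = 32°
split-comp 41° ↑ +221°: 32 + 221 = 253°
complement +180°: 253 + 180 = 433 → 433 − 360 = 73°
split-comp 29° ↑ +209°: 73 + 209 = 282°

282°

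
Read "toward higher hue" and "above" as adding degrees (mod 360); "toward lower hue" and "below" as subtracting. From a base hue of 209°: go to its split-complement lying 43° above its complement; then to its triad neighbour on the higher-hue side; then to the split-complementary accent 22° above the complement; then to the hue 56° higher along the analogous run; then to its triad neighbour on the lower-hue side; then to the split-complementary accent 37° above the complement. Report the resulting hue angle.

+223° (split-comp 43° ↑): 209 + 223 = 432 → 432 − 360 = 72°
+120° (triadic ↑): 72 + 120 = 192°
+202° (split-comp 22° ↑): 192 + 202 = 394 → 394 − 360 = 34°
+56° (analog 56° ↑): 34 + 56 = 90°
−120° (triadic ↓): 90 − 120 = -30 → -30 + 360 = 330°
+217° (split-comp 37° ↑): 330 + 217 = 547 → 547 − 360 = 187°

187°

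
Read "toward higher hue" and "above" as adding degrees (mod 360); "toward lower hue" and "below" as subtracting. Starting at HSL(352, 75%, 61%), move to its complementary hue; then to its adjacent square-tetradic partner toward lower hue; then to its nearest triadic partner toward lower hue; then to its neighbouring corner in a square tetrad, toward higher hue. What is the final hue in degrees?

+180° (complement): 352 + 180 = 532 → 532 − 360 = 172°
−90° (square ↓): 172 − 90 = 82°
−120° (triadic ↓): 82 − 120 = -38 → -38 + 360 = 322°
+90° (square ↑): 322 + 90 = 412 → 412 − 360 = 52°

52°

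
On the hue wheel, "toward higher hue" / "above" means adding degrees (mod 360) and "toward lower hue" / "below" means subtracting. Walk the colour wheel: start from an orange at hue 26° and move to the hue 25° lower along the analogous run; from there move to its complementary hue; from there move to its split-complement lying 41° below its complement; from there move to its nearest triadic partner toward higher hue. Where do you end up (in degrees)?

−25° (analog 25° ↓): 26 − 25 = 1°
+180° (complement): 1 + 180 = 181°
+139° (split-comp 41° ↓): 181 + 139 = 320°
+120° (triadic ↑): 320 + 120 = 440 → 440 − 360 = 80°

80°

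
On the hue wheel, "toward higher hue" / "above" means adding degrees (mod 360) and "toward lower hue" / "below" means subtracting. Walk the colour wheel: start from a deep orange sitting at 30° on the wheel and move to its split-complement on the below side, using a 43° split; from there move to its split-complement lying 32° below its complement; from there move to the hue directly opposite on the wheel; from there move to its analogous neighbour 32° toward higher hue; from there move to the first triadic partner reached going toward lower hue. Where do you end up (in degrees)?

47°

30 + 137 = 167°   (split-comp 43° ↓)
167 + 148 = 315°   (split-comp 32° ↓)
315 + 180 = 495 → 495 − 360 = 135°   (complement)
135 + 32 = 167°   (analog 32° ↑)
167 − 120 = 47°   (triadic ↓)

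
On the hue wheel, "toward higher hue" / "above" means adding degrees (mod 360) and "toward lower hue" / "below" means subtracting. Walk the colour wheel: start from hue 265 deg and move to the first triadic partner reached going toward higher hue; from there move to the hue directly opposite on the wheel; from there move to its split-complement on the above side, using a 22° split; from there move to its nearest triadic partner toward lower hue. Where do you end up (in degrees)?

287°

+120° (triadic ↑): 265 + 120 = 385 → 385 − 360 = 25°
+180° (complement): 25 + 180 = 205°
+202° (split-comp 22° ↑): 205 + 202 = 407 → 407 − 360 = 47°
−120° (triadic ↓): 47 − 120 = -73 → -73 + 360 = 287°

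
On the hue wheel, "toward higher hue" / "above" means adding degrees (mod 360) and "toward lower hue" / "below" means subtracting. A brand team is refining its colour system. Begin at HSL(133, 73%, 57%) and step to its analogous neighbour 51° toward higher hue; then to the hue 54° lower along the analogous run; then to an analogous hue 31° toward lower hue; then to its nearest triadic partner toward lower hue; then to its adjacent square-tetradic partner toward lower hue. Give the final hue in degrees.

249°

133 + 51 = 184°   (analog 51° ↑)
184 − 54 = 130°   (analog 54° ↓)
130 − 31 = 99°   (analog 31° ↓)
99 − 120 = -21 → -21 + 360 = 339°   (triadic ↓)
339 − 90 = 249°   (square ↓)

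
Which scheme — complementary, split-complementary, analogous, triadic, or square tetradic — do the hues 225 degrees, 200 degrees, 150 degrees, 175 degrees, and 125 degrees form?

Sort the hues: 125°, 150°, 175°, 200°, 225°.
Successive gaps around the wheel: 25°, 25°, 25°, 25°, 260°.
A run of hues at equal small steps (25°) with one large closing gap is an analogous group.

analogous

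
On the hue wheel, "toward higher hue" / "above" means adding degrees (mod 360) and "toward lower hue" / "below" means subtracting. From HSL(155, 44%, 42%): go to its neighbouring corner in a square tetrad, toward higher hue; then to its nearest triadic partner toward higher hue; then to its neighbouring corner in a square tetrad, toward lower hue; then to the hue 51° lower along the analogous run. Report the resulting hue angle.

square ↑ +90°: 155 + 90 = 245°
triadic ↑ +120°: 245 + 120 = 365 → 365 − 360 = 5°
square ↓ −90°: 5 − 90 = -85 → -85 + 360 = 275°
analog 51° ↓ −51°: 275 − 51 = 224°

224°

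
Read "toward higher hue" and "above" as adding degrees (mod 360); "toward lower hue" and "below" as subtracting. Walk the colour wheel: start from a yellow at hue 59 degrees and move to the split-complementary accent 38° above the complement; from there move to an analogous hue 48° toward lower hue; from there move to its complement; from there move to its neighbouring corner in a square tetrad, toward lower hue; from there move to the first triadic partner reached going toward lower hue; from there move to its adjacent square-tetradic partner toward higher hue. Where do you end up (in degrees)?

59 + 218 = 277°   (split-comp 38° ↑)
277 − 48 = 229°   (analog 48° ↓)
229 + 180 = 409 → 409 − 360 = 49°   (complement)
49 − 90 = -41 → -41 + 360 = 319°   (square ↓)
319 − 120 = 199°   (triadic ↓)
199 + 90 = 289°   (square ↑)

289°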